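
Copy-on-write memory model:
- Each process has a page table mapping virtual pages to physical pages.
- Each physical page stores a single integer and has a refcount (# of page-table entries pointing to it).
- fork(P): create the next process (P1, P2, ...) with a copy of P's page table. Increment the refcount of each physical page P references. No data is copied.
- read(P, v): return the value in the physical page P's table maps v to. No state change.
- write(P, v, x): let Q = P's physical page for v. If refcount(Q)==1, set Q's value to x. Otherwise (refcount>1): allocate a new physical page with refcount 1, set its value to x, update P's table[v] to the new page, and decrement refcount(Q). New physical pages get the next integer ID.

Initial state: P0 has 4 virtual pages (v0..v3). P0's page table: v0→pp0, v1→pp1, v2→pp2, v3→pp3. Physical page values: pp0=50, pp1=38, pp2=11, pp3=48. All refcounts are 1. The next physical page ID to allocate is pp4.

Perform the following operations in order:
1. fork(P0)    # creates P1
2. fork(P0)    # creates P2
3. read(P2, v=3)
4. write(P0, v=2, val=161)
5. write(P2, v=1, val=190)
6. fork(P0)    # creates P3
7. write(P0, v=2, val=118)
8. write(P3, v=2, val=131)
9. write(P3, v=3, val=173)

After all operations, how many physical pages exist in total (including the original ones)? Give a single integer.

Answer: 8

Derivation:
Op 1: fork(P0) -> P1. 4 ppages; refcounts: pp0:2 pp1:2 pp2:2 pp3:2
Op 2: fork(P0) -> P2. 4 ppages; refcounts: pp0:3 pp1:3 pp2:3 pp3:3
Op 3: read(P2, v3) -> 48. No state change.
Op 4: write(P0, v2, 161). refcount(pp2)=3>1 -> COPY to pp4. 5 ppages; refcounts: pp0:3 pp1:3 pp2:2 pp3:3 pp4:1
Op 5: write(P2, v1, 190). refcount(pp1)=3>1 -> COPY to pp5. 6 ppages; refcounts: pp0:3 pp1:2 pp2:2 pp3:3 pp4:1 pp5:1
Op 6: fork(P0) -> P3. 6 ppages; refcounts: pp0:4 pp1:3 pp2:2 pp3:4 pp4:2 pp5:1
Op 7: write(P0, v2, 118). refcount(pp4)=2>1 -> COPY to pp6. 7 ppages; refcounts: pp0:4 pp1:3 pp2:2 pp3:4 pp4:1 pp5:1 pp6:1
Op 8: write(P3, v2, 131). refcount(pp4)=1 -> write in place. 7 ppages; refcounts: pp0:4 pp1:3 pp2:2 pp3:4 pp4:1 pp5:1 pp6:1
Op 9: write(P3, v3, 173). refcount(pp3)=4>1 -> COPY to pp7. 8 ppages; refcounts: pp0:4 pp1:3 pp2:2 pp3:3 pp4:1 pp5:1 pp6:1 pp7:1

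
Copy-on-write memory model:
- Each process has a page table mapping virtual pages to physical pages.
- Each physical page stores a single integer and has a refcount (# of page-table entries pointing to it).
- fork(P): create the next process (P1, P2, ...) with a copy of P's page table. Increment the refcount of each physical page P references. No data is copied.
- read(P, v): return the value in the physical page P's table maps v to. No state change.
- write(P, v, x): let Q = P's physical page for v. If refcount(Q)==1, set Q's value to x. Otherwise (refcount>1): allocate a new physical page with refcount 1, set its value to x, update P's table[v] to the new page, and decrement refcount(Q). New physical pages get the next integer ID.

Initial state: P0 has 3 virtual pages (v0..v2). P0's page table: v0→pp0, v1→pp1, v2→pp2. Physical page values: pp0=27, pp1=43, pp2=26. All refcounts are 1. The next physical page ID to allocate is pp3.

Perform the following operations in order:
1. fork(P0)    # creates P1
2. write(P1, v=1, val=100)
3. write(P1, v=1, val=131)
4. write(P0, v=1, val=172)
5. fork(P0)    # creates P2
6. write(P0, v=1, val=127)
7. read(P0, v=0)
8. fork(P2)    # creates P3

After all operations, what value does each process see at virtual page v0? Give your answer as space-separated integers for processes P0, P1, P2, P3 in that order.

Answer: 27 27 27 27

Derivation:
Op 1: fork(P0) -> P1. 3 ppages; refcounts: pp0:2 pp1:2 pp2:2
Op 2: write(P1, v1, 100). refcount(pp1)=2>1 -> COPY to pp3. 4 ppages; refcounts: pp0:2 pp1:1 pp2:2 pp3:1
Op 3: write(P1, v1, 131). refcount(pp3)=1 -> write in place. 4 ppages; refcounts: pp0:2 pp1:1 pp2:2 pp3:1
Op 4: write(P0, v1, 172). refcount(pp1)=1 -> write in place. 4 ppages; refcounts: pp0:2 pp1:1 pp2:2 pp3:1
Op 5: fork(P0) -> P2. 4 ppages; refcounts: pp0:3 pp1:2 pp2:3 pp3:1
Op 6: write(P0, v1, 127). refcount(pp1)=2>1 -> COPY to pp4. 5 ppages; refcounts: pp0:3 pp1:1 pp2:3 pp3:1 pp4:1
Op 7: read(P0, v0) -> 27. No state change.
Op 8: fork(P2) -> P3. 5 ppages; refcounts: pp0:4 pp1:2 pp2:4 pp3:1 pp4:1
P0: v0 -> pp0 = 27
P1: v0 -> pp0 = 27
P2: v0 -> pp0 = 27
P3: v0 -> pp0 = 27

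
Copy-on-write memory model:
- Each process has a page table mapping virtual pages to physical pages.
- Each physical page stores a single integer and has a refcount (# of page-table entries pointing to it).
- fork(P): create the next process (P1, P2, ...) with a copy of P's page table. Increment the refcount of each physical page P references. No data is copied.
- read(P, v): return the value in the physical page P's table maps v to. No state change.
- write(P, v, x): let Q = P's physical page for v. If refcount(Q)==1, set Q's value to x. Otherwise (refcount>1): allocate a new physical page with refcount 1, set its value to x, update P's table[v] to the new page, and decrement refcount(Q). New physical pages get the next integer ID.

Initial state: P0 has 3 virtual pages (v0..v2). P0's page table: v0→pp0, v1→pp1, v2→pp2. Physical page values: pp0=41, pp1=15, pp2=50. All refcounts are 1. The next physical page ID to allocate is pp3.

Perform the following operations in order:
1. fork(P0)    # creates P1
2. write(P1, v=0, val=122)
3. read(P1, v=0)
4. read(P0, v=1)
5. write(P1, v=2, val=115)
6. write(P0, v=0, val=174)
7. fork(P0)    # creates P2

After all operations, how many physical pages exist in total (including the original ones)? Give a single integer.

Op 1: fork(P0) -> P1. 3 ppages; refcounts: pp0:2 pp1:2 pp2:2
Op 2: write(P1, v0, 122). refcount(pp0)=2>1 -> COPY to pp3. 4 ppages; refcounts: pp0:1 pp1:2 pp2:2 pp3:1
Op 3: read(P1, v0) -> 122. No state change.
Op 4: read(P0, v1) -> 15. No state change.
Op 5: write(P1, v2, 115). refcount(pp2)=2>1 -> COPY to pp4. 5 ppages; refcounts: pp0:1 pp1:2 pp2:1 pp3:1 pp4:1
Op 6: write(P0, v0, 174). refcount(pp0)=1 -> write in place. 5 ppages; refcounts: pp0:1 pp1:2 pp2:1 pp3:1 pp4:1
Op 7: fork(P0) -> P2. 5 ppages; refcounts: pp0:2 pp1:3 pp2:2 pp3:1 pp4:1

Answer: 5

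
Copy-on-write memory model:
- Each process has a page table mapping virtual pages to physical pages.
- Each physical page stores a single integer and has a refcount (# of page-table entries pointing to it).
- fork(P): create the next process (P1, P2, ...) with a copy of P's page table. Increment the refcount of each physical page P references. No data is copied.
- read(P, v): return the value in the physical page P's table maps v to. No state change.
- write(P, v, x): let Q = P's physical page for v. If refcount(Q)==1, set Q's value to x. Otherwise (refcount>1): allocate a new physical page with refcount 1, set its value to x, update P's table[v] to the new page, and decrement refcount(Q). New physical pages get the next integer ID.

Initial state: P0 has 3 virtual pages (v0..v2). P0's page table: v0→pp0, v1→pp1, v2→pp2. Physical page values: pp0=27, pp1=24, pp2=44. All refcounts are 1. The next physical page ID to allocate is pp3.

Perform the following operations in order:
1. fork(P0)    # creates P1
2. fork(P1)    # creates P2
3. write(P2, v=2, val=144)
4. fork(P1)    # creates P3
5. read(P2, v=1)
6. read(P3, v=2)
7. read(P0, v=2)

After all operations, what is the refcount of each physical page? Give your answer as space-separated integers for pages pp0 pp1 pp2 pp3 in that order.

Op 1: fork(P0) -> P1. 3 ppages; refcounts: pp0:2 pp1:2 pp2:2
Op 2: fork(P1) -> P2. 3 ppages; refcounts: pp0:3 pp1:3 pp2:3
Op 3: write(P2, v2, 144). refcount(pp2)=3>1 -> COPY to pp3. 4 ppages; refcounts: pp0:3 pp1:3 pp2:2 pp3:1
Op 4: fork(P1) -> P3. 4 ppages; refcounts: pp0:4 pp1:4 pp2:3 pp3:1
Op 5: read(P2, v1) -> 24. No state change.
Op 6: read(P3, v2) -> 44. No state change.
Op 7: read(P0, v2) -> 44. No state change.

Answer: 4 4 3 1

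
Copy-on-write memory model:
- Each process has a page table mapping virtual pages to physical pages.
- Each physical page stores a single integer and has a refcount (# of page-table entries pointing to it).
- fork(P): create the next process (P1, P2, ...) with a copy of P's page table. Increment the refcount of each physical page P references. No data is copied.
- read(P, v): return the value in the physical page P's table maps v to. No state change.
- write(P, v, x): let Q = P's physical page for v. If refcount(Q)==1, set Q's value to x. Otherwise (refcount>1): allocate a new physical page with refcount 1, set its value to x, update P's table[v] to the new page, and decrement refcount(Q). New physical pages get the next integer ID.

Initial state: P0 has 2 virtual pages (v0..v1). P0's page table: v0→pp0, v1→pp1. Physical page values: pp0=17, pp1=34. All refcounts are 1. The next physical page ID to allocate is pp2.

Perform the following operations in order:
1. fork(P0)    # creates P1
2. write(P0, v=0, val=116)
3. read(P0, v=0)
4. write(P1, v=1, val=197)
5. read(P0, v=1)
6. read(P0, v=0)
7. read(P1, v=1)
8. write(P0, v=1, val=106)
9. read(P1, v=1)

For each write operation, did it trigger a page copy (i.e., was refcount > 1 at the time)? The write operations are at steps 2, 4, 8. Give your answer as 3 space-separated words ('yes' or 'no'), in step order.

Op 1: fork(P0) -> P1. 2 ppages; refcounts: pp0:2 pp1:2
Op 2: write(P0, v0, 116). refcount(pp0)=2>1 -> COPY to pp2. 3 ppages; refcounts: pp0:1 pp1:2 pp2:1
Op 3: read(P0, v0) -> 116. No state change.
Op 4: write(P1, v1, 197). refcount(pp1)=2>1 -> COPY to pp3. 4 ppages; refcounts: pp0:1 pp1:1 pp2:1 pp3:1
Op 5: read(P0, v1) -> 34. No state change.
Op 6: read(P0, v0) -> 116. No state change.
Op 7: read(P1, v1) -> 197. No state change.
Op 8: write(P0, v1, 106). refcount(pp1)=1 -> write in place. 4 ppages; refcounts: pp0:1 pp1:1 pp2:1 pp3:1
Op 9: read(P1, v1) -> 197. No state change.

yes yes no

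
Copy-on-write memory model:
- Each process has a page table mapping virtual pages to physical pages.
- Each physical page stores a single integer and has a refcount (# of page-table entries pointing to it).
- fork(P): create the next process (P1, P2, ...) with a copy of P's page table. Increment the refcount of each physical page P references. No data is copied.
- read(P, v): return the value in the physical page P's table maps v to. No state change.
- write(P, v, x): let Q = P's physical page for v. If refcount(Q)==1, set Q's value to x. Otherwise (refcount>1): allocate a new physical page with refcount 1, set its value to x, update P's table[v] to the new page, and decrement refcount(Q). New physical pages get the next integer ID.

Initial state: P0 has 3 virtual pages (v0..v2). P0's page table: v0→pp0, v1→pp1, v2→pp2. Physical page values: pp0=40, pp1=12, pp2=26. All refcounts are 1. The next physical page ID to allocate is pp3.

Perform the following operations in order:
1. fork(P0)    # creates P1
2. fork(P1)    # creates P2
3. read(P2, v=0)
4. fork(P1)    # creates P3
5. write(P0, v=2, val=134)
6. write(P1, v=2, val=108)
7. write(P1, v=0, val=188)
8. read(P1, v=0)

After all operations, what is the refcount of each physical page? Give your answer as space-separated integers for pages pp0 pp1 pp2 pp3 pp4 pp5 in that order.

Answer: 3 4 2 1 1 1

Derivation:
Op 1: fork(P0) -> P1. 3 ppages; refcounts: pp0:2 pp1:2 pp2:2
Op 2: fork(P1) -> P2. 3 ppages; refcounts: pp0:3 pp1:3 pp2:3
Op 3: read(P2, v0) -> 40. No state change.
Op 4: fork(P1) -> P3. 3 ppages; refcounts: pp0:4 pp1:4 pp2:4
Op 5: write(P0, v2, 134). refcount(pp2)=4>1 -> COPY to pp3. 4 ppages; refcounts: pp0:4 pp1:4 pp2:3 pp3:1
Op 6: write(P1, v2, 108). refcount(pp2)=3>1 -> COPY to pp4. 5 ppages; refcounts: pp0:4 pp1:4 pp2:2 pp3:1 pp4:1
Op 7: write(P1, v0, 188). refcount(pp0)=4>1 -> COPY to pp5. 6 ppages; refcounts: pp0:3 pp1:4 pp2:2 pp3:1 pp4:1 pp5:1
Op 8: read(P1, v0) -> 188. No state change.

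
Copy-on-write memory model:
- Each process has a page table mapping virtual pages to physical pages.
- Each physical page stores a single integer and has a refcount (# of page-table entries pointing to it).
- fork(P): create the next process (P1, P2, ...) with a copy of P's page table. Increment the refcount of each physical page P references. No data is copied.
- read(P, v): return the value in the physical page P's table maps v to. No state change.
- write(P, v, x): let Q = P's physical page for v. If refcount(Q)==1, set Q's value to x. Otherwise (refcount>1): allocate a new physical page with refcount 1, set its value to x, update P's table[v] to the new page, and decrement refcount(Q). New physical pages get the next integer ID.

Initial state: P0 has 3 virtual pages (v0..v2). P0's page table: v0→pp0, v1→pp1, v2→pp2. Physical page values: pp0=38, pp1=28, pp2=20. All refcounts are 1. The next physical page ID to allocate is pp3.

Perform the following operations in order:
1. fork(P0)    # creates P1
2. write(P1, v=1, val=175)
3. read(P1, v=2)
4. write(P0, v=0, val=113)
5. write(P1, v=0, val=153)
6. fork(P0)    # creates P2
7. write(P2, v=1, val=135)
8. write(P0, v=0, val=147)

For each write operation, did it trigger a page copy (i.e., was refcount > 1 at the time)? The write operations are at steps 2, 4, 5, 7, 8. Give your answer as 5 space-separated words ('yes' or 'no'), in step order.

Op 1: fork(P0) -> P1. 3 ppages; refcounts: pp0:2 pp1:2 pp2:2
Op 2: write(P1, v1, 175). refcount(pp1)=2>1 -> COPY to pp3. 4 ppages; refcounts: pp0:2 pp1:1 pp2:2 pp3:1
Op 3: read(P1, v2) -> 20. No state change.
Op 4: write(P0, v0, 113). refcount(pp0)=2>1 -> COPY to pp4. 5 ppages; refcounts: pp0:1 pp1:1 pp2:2 pp3:1 pp4:1
Op 5: write(P1, v0, 153). refcount(pp0)=1 -> write in place. 5 ppages; refcounts: pp0:1 pp1:1 pp2:2 pp3:1 pp4:1
Op 6: fork(P0) -> P2. 5 ppages; refcounts: pp0:1 pp1:2 pp2:3 pp3:1 pp4:2
Op 7: write(P2, v1, 135). refcount(pp1)=2>1 -> COPY to pp5. 6 ppages; refcounts: pp0:1 pp1:1 pp2:3 pp3:1 pp4:2 pp5:1
Op 8: write(P0, v0, 147). refcount(pp4)=2>1 -> COPY to pp6. 7 ppages; refcounts: pp0:1 pp1:1 pp2:3 pp3:1 pp4:1 pp5:1 pp6:1

yes yes no yes yes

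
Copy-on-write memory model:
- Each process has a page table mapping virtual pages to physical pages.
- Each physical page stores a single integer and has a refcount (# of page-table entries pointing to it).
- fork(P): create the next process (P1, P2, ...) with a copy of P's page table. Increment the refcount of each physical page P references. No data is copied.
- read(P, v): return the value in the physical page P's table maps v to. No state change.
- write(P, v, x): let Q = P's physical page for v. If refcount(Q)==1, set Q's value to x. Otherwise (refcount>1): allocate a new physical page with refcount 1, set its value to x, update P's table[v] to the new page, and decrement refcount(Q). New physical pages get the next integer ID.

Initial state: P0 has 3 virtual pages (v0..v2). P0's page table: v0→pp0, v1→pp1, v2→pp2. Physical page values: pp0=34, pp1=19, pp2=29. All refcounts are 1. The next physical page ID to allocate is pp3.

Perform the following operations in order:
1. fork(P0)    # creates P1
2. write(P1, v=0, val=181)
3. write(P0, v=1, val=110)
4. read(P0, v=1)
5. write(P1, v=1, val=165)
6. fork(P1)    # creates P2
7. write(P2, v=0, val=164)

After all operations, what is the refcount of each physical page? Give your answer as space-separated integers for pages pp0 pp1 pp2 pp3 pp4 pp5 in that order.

Answer: 1 2 3 1 1 1

Derivation:
Op 1: fork(P0) -> P1. 3 ppages; refcounts: pp0:2 pp1:2 pp2:2
Op 2: write(P1, v0, 181). refcount(pp0)=2>1 -> COPY to pp3. 4 ppages; refcounts: pp0:1 pp1:2 pp2:2 pp3:1
Op 3: write(P0, v1, 110). refcount(pp1)=2>1 -> COPY to pp4. 5 ppages; refcounts: pp0:1 pp1:1 pp2:2 pp3:1 pp4:1
Op 4: read(P0, v1) -> 110. No state change.
Op 5: write(P1, v1, 165). refcount(pp1)=1 -> write in place. 5 ppages; refcounts: pp0:1 pp1:1 pp2:2 pp3:1 pp4:1
Op 6: fork(P1) -> P2. 5 ppages; refcounts: pp0:1 pp1:2 pp2:3 pp3:2 pp4:1
Op 7: write(P2, v0, 164). refcount(pp3)=2>1 -> COPY to pp5. 6 ppages; refcounts: pp0:1 pp1:2 pp2:3 pp3:1 pp4:1 pp5:1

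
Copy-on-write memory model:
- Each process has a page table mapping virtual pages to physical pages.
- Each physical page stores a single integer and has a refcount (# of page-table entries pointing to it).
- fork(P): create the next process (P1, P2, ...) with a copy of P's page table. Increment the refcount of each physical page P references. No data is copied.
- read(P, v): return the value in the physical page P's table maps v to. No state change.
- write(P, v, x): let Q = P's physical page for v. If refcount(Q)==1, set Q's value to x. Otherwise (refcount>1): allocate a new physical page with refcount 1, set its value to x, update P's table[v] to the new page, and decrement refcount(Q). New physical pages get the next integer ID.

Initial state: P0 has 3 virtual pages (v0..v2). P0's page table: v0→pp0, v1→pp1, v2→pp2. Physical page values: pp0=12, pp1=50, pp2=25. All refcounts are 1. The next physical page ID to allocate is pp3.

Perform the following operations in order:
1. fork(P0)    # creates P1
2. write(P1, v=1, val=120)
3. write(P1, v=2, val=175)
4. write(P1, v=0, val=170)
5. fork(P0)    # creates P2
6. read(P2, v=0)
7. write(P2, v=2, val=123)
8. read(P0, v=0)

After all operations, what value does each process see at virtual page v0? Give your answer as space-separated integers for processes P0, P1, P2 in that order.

Op 1: fork(P0) -> P1. 3 ppages; refcounts: pp0:2 pp1:2 pp2:2
Op 2: write(P1, v1, 120). refcount(pp1)=2>1 -> COPY to pp3. 4 ppages; refcounts: pp0:2 pp1:1 pp2:2 pp3:1
Op 3: write(P1, v2, 175). refcount(pp2)=2>1 -> COPY to pp4. 5 ppages; refcounts: pp0:2 pp1:1 pp2:1 pp3:1 pp4:1
Op 4: write(P1, v0, 170). refcount(pp0)=2>1 -> COPY to pp5. 6 ppages; refcounts: pp0:1 pp1:1 pp2:1 pp3:1 pp4:1 pp5:1
Op 5: fork(P0) -> P2. 6 ppages; refcounts: pp0:2 pp1:2 pp2:2 pp3:1 pp4:1 pp5:1
Op 6: read(P2, v0) -> 12. No state change.
Op 7: write(P2, v2, 123). refcount(pp2)=2>1 -> COPY to pp6. 7 ppages; refcounts: pp0:2 pp1:2 pp2:1 pp3:1 pp4:1 pp5:1 pp6:1
Op 8: read(P0, v0) -> 12. No state change.
P0: v0 -> pp0 = 12
P1: v0 -> pp5 = 170
P2: v0 -> pp0 = 12

Answer: 12 170 12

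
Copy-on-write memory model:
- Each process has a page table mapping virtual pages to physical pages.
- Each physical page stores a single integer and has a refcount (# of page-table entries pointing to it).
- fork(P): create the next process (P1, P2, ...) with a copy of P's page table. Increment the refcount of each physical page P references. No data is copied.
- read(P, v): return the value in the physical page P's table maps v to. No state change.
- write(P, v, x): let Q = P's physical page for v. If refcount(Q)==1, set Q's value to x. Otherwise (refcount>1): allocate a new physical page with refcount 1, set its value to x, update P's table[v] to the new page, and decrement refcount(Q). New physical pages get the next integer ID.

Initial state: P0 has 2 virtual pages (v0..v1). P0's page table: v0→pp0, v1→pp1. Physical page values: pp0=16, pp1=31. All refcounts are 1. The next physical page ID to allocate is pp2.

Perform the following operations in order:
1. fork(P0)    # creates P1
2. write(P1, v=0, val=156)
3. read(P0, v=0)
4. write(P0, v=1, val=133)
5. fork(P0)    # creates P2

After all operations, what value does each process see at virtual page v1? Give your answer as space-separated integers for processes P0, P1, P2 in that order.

Op 1: fork(P0) -> P1. 2 ppages; refcounts: pp0:2 pp1:2
Op 2: write(P1, v0, 156). refcount(pp0)=2>1 -> COPY to pp2. 3 ppages; refcounts: pp0:1 pp1:2 pp2:1
Op 3: read(P0, v0) -> 16. No state change.
Op 4: write(P0, v1, 133). refcount(pp1)=2>1 -> COPY to pp3. 4 ppages; refcounts: pp0:1 pp1:1 pp2:1 pp3:1
Op 5: fork(P0) -> P2. 4 ppages; refcounts: pp0:2 pp1:1 pp2:1 pp3:2
P0: v1 -> pp3 = 133
P1: v1 -> pp1 = 31
P2: v1 -> pp3 = 133

Answer: 133 31 133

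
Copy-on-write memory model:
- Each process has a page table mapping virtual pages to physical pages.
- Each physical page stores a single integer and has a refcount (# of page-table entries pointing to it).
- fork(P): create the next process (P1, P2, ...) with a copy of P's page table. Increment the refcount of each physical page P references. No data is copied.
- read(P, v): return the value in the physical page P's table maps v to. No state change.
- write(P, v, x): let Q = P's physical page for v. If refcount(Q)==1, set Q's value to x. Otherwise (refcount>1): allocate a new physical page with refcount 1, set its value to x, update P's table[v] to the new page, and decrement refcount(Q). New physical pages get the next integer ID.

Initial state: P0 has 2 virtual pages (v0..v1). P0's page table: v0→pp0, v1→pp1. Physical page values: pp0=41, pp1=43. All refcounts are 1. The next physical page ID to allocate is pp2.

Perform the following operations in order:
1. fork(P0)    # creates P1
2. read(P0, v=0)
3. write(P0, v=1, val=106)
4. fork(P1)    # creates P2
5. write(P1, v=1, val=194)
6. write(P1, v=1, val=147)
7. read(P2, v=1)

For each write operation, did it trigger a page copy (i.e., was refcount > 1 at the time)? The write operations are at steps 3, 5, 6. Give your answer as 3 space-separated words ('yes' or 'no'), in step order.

Op 1: fork(P0) -> P1. 2 ppages; refcounts: pp0:2 pp1:2
Op 2: read(P0, v0) -> 41. No state change.
Op 3: write(P0, v1, 106). refcount(pp1)=2>1 -> COPY to pp2. 3 ppages; refcounts: pp0:2 pp1:1 pp2:1
Op 4: fork(P1) -> P2. 3 ppages; refcounts: pp0:3 pp1:2 pp2:1
Op 5: write(P1, v1, 194). refcount(pp1)=2>1 -> COPY to pp3. 4 ppages; refcounts: pp0:3 pp1:1 pp2:1 pp3:1
Op 6: write(P1, v1, 147). refcount(pp3)=1 -> write in place. 4 ppages; refcounts: pp0:3 pp1:1 pp2:1 pp3:1
Op 7: read(P2, v1) -> 43. No state change.

yes yes no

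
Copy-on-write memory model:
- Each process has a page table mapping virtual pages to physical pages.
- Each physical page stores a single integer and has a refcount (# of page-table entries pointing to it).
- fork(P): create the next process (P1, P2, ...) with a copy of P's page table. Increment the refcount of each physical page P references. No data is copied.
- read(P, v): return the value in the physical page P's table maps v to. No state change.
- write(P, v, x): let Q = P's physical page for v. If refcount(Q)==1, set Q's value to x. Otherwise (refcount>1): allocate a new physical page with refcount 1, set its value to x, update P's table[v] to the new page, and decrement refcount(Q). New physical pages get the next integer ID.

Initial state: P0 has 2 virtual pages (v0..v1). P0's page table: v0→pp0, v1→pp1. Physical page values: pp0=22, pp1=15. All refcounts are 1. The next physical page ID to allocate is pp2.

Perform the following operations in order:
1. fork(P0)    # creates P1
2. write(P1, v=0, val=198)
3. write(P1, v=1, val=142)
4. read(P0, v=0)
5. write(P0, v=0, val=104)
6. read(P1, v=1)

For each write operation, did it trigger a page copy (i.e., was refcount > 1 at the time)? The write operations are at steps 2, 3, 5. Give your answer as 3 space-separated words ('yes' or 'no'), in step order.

Op 1: fork(P0) -> P1. 2 ppages; refcounts: pp0:2 pp1:2
Op 2: write(P1, v0, 198). refcount(pp0)=2>1 -> COPY to pp2. 3 ppages; refcounts: pp0:1 pp1:2 pp2:1
Op 3: write(P1, v1, 142). refcount(pp1)=2>1 -> COPY to pp3. 4 ppages; refcounts: pp0:1 pp1:1 pp2:1 pp3:1
Op 4: read(P0, v0) -> 22. No state change.
Op 5: write(P0, v0, 104). refcount(pp0)=1 -> write in place. 4 ppages; refcounts: pp0:1 pp1:1 pp2:1 pp3:1
Op 6: read(P1, v1) -> 142. No state change.

yes yes no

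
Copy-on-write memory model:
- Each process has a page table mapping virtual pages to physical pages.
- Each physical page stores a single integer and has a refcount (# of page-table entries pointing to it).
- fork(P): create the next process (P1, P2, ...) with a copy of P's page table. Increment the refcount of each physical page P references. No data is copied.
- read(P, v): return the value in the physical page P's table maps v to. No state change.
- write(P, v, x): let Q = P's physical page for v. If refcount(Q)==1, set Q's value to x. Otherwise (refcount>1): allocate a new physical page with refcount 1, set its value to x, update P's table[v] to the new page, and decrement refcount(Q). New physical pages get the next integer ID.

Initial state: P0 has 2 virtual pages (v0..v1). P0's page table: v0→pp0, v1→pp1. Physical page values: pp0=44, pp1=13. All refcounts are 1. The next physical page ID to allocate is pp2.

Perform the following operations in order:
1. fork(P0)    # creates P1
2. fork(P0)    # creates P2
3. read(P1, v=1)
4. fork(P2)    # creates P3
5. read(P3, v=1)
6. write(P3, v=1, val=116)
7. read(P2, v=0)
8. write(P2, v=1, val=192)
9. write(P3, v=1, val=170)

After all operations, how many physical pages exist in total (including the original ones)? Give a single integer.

Answer: 4

Derivation:
Op 1: fork(P0) -> P1. 2 ppages; refcounts: pp0:2 pp1:2
Op 2: fork(P0) -> P2. 2 ppages; refcounts: pp0:3 pp1:3
Op 3: read(P1, v1) -> 13. No state change.
Op 4: fork(P2) -> P3. 2 ppages; refcounts: pp0:4 pp1:4
Op 5: read(P3, v1) -> 13. No state change.
Op 6: write(P3, v1, 116). refcount(pp1)=4>1 -> COPY to pp2. 3 ppages; refcounts: pp0:4 pp1:3 pp2:1
Op 7: read(P2, v0) -> 44. No state change.
Op 8: write(P2, v1, 192). refcount(pp1)=3>1 -> COPY to pp3. 4 ppages; refcounts: pp0:4 pp1:2 pp2:1 pp3:1
Op 9: write(P3, v1, 170). refcount(pp2)=1 -> write in place. 4 ppages; refcounts: pp0:4 pp1:2 pp2:1 pp3:1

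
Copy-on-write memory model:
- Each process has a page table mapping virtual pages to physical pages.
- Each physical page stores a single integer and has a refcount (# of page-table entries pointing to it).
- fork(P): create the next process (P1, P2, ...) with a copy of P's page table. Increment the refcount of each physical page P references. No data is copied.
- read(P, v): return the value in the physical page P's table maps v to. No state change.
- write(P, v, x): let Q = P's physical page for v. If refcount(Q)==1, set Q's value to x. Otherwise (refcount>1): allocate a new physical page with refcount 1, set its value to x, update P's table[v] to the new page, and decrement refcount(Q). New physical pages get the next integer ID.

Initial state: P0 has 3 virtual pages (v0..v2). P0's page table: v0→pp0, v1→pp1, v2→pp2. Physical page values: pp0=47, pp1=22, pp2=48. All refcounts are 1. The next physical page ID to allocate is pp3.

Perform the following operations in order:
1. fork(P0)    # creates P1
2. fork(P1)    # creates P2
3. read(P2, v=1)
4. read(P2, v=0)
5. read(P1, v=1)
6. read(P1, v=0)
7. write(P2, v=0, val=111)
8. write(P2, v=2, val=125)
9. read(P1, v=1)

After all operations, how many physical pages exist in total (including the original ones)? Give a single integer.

Op 1: fork(P0) -> P1. 3 ppages; refcounts: pp0:2 pp1:2 pp2:2
Op 2: fork(P1) -> P2. 3 ppages; refcounts: pp0:3 pp1:3 pp2:3
Op 3: read(P2, v1) -> 22. No state change.
Op 4: read(P2, v0) -> 47. No state change.
Op 5: read(P1, v1) -> 22. No state change.
Op 6: read(P1, v0) -> 47. No state change.
Op 7: write(P2, v0, 111). refcount(pp0)=3>1 -> COPY to pp3. 4 ppages; refcounts: pp0:2 pp1:3 pp2:3 pp3:1
Op 8: write(P2, v2, 125). refcount(pp2)=3>1 -> COPY to pp4. 5 ppages; refcounts: pp0:2 pp1:3 pp2:2 pp3:1 pp4:1
Op 9: read(P1, v1) -> 22. No state change.

Answer: 5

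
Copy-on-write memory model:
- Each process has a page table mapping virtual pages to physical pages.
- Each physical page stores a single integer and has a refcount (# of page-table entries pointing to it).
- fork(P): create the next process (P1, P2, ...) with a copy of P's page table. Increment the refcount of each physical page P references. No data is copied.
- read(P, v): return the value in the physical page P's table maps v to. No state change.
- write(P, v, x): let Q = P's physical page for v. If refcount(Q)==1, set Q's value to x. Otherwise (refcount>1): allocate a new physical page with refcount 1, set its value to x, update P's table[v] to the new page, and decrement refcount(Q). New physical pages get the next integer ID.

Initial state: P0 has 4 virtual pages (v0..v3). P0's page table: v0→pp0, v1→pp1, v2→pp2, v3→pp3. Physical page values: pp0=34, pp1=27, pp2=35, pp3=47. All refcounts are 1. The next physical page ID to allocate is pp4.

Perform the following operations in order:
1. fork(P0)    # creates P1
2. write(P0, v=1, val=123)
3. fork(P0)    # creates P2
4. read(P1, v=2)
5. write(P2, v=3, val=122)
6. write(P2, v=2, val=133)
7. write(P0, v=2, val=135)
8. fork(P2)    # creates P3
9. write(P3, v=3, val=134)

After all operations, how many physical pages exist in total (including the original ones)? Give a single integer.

Op 1: fork(P0) -> P1. 4 ppages; refcounts: pp0:2 pp1:2 pp2:2 pp3:2
Op 2: write(P0, v1, 123). refcount(pp1)=2>1 -> COPY to pp4. 5 ppages; refcounts: pp0:2 pp1:1 pp2:2 pp3:2 pp4:1
Op 3: fork(P0) -> P2. 5 ppages; refcounts: pp0:3 pp1:1 pp2:3 pp3:3 pp4:2
Op 4: read(P1, v2) -> 35. No state change.
Op 5: write(P2, v3, 122). refcount(pp3)=3>1 -> COPY to pp5. 6 ppages; refcounts: pp0:3 pp1:1 pp2:3 pp3:2 pp4:2 pp5:1
Op 6: write(P2, v2, 133). refcount(pp2)=3>1 -> COPY to pp6. 7 ppages; refcounts: pp0:3 pp1:1 pp2:2 pp3:2 pp4:2 pp5:1 pp6:1
Op 7: write(P0, v2, 135). refcount(pp2)=2>1 -> COPY to pp7. 8 ppages; refcounts: pp0:3 pp1:1 pp2:1 pp3:2 pp4:2 pp5:1 pp6:1 pp7:1
Op 8: fork(P2) -> P3. 8 ppages; refcounts: pp0:4 pp1:1 pp2:1 pp3:2 pp4:3 pp5:2 pp6:2 pp7:1
Op 9: write(P3, v3, 134). refcount(pp5)=2>1 -> COPY to pp8. 9 ppages; refcounts: pp0:4 pp1:1 pp2:1 pp3:2 pp4:3 pp5:1 pp6:2 pp7:1 pp8:1

Answer: 9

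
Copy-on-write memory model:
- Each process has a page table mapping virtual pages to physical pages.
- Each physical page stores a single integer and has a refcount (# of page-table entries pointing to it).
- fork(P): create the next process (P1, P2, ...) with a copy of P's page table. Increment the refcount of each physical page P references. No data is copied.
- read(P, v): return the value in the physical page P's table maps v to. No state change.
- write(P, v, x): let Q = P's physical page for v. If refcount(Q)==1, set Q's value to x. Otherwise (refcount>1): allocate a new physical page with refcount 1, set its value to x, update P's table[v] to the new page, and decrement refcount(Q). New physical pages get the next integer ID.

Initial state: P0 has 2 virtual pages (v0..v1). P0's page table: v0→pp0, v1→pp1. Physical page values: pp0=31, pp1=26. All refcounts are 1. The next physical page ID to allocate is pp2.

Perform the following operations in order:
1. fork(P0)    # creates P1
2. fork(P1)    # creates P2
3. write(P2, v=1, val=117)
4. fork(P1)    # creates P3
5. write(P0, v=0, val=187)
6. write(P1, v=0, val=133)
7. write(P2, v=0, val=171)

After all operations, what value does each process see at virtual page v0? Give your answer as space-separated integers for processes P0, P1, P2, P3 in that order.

Answer: 187 133 171 31

Derivation:
Op 1: fork(P0) -> P1. 2 ppages; refcounts: pp0:2 pp1:2
Op 2: fork(P1) -> P2. 2 ppages; refcounts: pp0:3 pp1:3
Op 3: write(P2, v1, 117). refcount(pp1)=3>1 -> COPY to pp2. 3 ppages; refcounts: pp0:3 pp1:2 pp2:1
Op 4: fork(P1) -> P3. 3 ppages; refcounts: pp0:4 pp1:3 pp2:1
Op 5: write(P0, v0, 187). refcount(pp0)=4>1 -> COPY to pp3. 4 ppages; refcounts: pp0:3 pp1:3 pp2:1 pp3:1
Op 6: write(P1, v0, 133). refcount(pp0)=3>1 -> COPY to pp4. 5 ppages; refcounts: pp0:2 pp1:3 pp2:1 pp3:1 pp4:1
Op 7: write(P2, v0, 171). refcount(pp0)=2>1 -> COPY to pp5. 6 ppages; refcounts: pp0:1 pp1:3 pp2:1 pp3:1 pp4:1 pp5:1
P0: v0 -> pp3 = 187
P1: v0 -> pp4 = 133
P2: v0 -> pp5 = 171
P3: v0 -> pp0 = 31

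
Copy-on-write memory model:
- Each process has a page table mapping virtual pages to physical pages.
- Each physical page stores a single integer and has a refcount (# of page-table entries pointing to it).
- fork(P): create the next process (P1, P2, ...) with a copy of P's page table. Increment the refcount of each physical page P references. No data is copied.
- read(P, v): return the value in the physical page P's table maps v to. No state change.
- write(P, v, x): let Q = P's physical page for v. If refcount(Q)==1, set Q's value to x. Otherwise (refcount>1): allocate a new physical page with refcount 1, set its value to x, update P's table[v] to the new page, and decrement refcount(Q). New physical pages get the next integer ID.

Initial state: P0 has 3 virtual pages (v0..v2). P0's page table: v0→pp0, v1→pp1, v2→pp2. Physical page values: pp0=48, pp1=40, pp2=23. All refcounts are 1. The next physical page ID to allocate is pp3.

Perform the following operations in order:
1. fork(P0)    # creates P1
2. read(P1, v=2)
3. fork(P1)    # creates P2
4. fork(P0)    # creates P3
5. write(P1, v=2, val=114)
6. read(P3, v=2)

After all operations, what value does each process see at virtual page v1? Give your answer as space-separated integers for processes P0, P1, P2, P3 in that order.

Answer: 40 40 40 40

Derivation:
Op 1: fork(P0) -> P1. 3 ppages; refcounts: pp0:2 pp1:2 pp2:2
Op 2: read(P1, v2) -> 23. No state change.
Op 3: fork(P1) -> P2. 3 ppages; refcounts: pp0:3 pp1:3 pp2:3
Op 4: fork(P0) -> P3. 3 ppages; refcounts: pp0:4 pp1:4 pp2:4
Op 5: write(P1, v2, 114). refcount(pp2)=4>1 -> COPY to pp3. 4 ppages; refcounts: pp0:4 pp1:4 pp2:3 pp3:1
Op 6: read(P3, v2) -> 23. No state change.
P0: v1 -> pp1 = 40
P1: v1 -> pp1 = 40
P2: v1 -> pp1 = 40
P3: v1 -> pp1 = 40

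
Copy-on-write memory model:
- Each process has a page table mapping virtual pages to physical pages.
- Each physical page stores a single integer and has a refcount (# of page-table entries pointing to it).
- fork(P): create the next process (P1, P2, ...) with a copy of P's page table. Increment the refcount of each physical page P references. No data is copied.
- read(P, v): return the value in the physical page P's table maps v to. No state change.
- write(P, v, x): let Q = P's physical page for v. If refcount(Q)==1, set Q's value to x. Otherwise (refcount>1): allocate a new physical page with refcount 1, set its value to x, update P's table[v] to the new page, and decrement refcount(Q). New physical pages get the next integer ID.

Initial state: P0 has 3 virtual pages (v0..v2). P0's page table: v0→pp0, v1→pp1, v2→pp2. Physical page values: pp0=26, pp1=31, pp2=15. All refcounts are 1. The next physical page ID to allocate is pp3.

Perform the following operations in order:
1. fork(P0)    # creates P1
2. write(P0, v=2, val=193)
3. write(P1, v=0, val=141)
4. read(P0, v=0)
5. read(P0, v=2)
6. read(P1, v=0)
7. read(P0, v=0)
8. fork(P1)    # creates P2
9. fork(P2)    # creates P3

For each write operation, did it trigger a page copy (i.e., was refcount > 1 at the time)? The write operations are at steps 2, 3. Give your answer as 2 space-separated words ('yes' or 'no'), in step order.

Op 1: fork(P0) -> P1. 3 ppages; refcounts: pp0:2 pp1:2 pp2:2
Op 2: write(P0, v2, 193). refcount(pp2)=2>1 -> COPY to pp3. 4 ppages; refcounts: pp0:2 pp1:2 pp2:1 pp3:1
Op 3: write(P1, v0, 141). refcount(pp0)=2>1 -> COPY to pp4. 5 ppages; refcounts: pp0:1 pp1:2 pp2:1 pp3:1 pp4:1
Op 4: read(P0, v0) -> 26. No state change.
Op 5: read(P0, v2) -> 193. No state change.
Op 6: read(P1, v0) -> 141. No state change.
Op 7: read(P0, v0) -> 26. No state change.
Op 8: fork(P1) -> P2. 5 ppages; refcounts: pp0:1 pp1:3 pp2:2 pp3:1 pp4:2
Op 9: fork(P2) -> P3. 5 ppages; refcounts: pp0:1 pp1:4 pp2:3 pp3:1 pp4:3

yes yes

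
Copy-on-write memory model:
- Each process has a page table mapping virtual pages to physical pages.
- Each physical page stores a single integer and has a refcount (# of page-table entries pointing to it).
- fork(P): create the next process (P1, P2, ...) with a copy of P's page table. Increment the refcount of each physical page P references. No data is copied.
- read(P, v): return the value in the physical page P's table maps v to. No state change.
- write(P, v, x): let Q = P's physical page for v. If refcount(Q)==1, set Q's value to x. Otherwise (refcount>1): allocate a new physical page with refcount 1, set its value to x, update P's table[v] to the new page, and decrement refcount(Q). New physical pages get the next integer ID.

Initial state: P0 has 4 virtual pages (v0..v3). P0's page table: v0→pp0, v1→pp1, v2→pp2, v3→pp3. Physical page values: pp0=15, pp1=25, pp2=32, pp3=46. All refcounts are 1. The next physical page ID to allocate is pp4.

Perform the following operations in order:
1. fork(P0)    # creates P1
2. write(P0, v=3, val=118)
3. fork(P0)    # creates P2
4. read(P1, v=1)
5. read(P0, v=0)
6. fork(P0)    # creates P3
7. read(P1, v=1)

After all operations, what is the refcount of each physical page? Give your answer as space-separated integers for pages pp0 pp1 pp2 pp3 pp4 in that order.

Answer: 4 4 4 1 3

Derivation:
Op 1: fork(P0) -> P1. 4 ppages; refcounts: pp0:2 pp1:2 pp2:2 pp3:2
Op 2: write(P0, v3, 118). refcount(pp3)=2>1 -> COPY to pp4. 5 ppages; refcounts: pp0:2 pp1:2 pp2:2 pp3:1 pp4:1
Op 3: fork(P0) -> P2. 5 ppages; refcounts: pp0:3 pp1:3 pp2:3 pp3:1 pp4:2
Op 4: read(P1, v1) -> 25. No state change.
Op 5: read(P0, v0) -> 15. No state change.
Op 6: fork(P0) -> P3. 5 ppages; refcounts: pp0:4 pp1:4 pp2:4 pp3:1 pp4:3
Op 7: read(P1, v1) -> 25. No state change.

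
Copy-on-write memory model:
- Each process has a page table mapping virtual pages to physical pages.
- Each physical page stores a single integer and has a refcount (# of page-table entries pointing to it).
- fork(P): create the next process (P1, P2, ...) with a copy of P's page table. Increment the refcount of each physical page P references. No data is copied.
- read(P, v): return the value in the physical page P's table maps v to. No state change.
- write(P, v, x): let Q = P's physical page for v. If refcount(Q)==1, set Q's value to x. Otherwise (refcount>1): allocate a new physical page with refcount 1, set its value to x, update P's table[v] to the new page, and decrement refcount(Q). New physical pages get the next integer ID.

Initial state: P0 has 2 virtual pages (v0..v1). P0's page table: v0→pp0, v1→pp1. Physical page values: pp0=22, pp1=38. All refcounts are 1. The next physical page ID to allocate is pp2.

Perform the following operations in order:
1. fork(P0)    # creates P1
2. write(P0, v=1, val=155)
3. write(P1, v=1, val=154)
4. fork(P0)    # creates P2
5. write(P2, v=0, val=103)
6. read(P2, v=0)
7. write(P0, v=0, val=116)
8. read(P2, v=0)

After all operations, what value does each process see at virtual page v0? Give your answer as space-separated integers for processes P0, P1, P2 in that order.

Op 1: fork(P0) -> P1. 2 ppages; refcounts: pp0:2 pp1:2
Op 2: write(P0, v1, 155). refcount(pp1)=2>1 -> COPY to pp2. 3 ppages; refcounts: pp0:2 pp1:1 pp2:1
Op 3: write(P1, v1, 154). refcount(pp1)=1 -> write in place. 3 ppages; refcounts: pp0:2 pp1:1 pp2:1
Op 4: fork(P0) -> P2. 3 ppages; refcounts: pp0:3 pp1:1 pp2:2
Op 5: write(P2, v0, 103). refcount(pp0)=3>1 -> COPY to pp3. 4 ppages; refcounts: pp0:2 pp1:1 pp2:2 pp3:1
Op 6: read(P2, v0) -> 103. No state change.
Op 7: write(P0, v0, 116). refcount(pp0)=2>1 -> COPY to pp4. 5 ppages; refcounts: pp0:1 pp1:1 pp2:2 pp3:1 pp4:1
Op 8: read(P2, v0) -> 103. No state change.
P0: v0 -> pp4 = 116
P1: v0 -> pp0 = 22
P2: v0 -> pp3 = 103

Answer: 116 22 103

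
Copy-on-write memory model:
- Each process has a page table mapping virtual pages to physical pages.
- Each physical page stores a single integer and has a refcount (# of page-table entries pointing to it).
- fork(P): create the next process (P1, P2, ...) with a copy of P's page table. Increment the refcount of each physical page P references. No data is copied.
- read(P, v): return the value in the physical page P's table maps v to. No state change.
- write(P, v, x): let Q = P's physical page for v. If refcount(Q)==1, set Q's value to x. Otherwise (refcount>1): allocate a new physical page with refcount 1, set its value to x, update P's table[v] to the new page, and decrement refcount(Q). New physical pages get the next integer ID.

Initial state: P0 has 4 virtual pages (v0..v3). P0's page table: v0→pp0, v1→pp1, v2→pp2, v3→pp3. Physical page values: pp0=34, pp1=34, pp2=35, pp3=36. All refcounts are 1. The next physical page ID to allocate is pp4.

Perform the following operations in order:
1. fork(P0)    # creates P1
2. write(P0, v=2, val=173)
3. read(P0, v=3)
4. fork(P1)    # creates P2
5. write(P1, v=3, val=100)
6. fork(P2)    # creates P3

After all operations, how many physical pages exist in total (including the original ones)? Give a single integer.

Answer: 6

Derivation:
Op 1: fork(P0) -> P1. 4 ppages; refcounts: pp0:2 pp1:2 pp2:2 pp3:2
Op 2: write(P0, v2, 173). refcount(pp2)=2>1 -> COPY to pp4. 5 ppages; refcounts: pp0:2 pp1:2 pp2:1 pp3:2 pp4:1
Op 3: read(P0, v3) -> 36. No state change.
Op 4: fork(P1) -> P2. 5 ppages; refcounts: pp0:3 pp1:3 pp2:2 pp3:3 pp4:1
Op 5: write(P1, v3, 100). refcount(pp3)=3>1 -> COPY to pp5. 6 ppages; refcounts: pp0:3 pp1:3 pp2:2 pp3:2 pp4:1 pp5:1
Op 6: fork(P2) -> P3. 6 ppages; refcounts: pp0:4 pp1:4 pp2:3 pp3:3 pp4:1 pp5:1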